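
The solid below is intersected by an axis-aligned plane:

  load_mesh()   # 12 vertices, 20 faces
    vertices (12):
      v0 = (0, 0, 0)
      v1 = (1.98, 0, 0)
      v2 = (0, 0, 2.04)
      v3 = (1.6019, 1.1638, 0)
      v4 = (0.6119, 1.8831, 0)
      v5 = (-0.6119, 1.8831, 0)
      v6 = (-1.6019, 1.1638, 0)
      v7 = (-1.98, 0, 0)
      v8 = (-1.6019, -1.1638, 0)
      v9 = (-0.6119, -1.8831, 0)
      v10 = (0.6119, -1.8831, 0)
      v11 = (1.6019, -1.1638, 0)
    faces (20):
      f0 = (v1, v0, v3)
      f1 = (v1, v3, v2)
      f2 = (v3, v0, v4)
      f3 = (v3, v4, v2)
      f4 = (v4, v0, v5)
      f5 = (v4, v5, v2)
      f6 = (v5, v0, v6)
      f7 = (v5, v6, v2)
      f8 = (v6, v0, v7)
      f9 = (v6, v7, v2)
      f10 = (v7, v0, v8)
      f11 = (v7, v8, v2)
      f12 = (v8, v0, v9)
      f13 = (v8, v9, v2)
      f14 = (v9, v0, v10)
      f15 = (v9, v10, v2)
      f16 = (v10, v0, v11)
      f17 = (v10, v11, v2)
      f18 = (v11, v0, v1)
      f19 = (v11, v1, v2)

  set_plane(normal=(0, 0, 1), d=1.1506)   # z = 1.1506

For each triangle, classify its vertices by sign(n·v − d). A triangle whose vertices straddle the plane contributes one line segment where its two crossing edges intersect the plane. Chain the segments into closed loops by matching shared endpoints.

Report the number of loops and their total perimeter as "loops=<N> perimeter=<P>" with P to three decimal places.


Straddling triangles (10 of 20):
  (v1,v3,v2) [--+] → (0.698397, 0.507394, 1.1506)–(0.863241, 0, 1.1506)  len=0.5335
  (v3,v4,v2) [--+] → (0.266776, 0.820995, 1.1506)–(0.698397, 0.507394, 1.1506)  len=0.5335
  (v4,v5,v2) [--+] → (-0.266776, 0.820995, 1.1506)–(0.266776, 0.820995, 1.1506)  len=0.5336
  (v5,v6,v2) [--+] → (-0.698397, 0.507394, 1.1506)–(-0.266776, 0.820995, 1.1506)  len=0.5335
  (v6,v7,v2) [--+] → (-0.863241, 0, 1.1506)–(-0.698397, 0.507394, 1.1506)  len=0.5335
  (v7,v8,v2) [--+] → (-0.698397, -0.507394, 1.1506)–(-0.863241, 0, 1.1506)  len=0.5335
  (v8,v9,v2) [--+] → (-0.266776, -0.820995, 1.1506)–(-0.698397, -0.507394, 1.1506)  len=0.5335
  (v9,v10,v2) [--+] → (0.266776, -0.820995, 1.1506)–(-0.266776, -0.820995, 1.1506)  len=0.5336
  (v10,v11,v2) [--+] → (0.698397, -0.507394, 1.1506)–(0.266776, -0.820995, 1.1506)  len=0.5335
  (v11,v1,v2) [--+] → (0.863241, 0, 1.1506)–(0.698397, -0.507394, 1.1506)  len=0.5335

Chained into 1 loop(s):
  loop 1: 10 segments, perimeter = 5.3352
Total perimeter = 5.335

loops=1 perimeter=5.335


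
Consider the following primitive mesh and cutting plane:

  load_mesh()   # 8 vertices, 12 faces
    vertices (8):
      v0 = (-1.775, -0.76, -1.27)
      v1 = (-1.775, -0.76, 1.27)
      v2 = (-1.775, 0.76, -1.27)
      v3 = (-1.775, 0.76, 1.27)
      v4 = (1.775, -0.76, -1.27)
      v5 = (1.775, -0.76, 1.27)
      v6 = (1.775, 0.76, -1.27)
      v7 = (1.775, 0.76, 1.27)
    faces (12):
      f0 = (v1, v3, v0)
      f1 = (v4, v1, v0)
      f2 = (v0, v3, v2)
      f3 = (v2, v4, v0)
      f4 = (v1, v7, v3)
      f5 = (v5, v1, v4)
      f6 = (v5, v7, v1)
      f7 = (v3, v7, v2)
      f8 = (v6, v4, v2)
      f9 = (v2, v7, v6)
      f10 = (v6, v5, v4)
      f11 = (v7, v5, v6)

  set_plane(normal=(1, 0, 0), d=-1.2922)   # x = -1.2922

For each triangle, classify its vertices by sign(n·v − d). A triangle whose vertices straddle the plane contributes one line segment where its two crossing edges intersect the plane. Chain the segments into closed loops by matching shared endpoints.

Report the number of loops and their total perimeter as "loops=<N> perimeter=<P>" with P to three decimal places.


loops=1 perimeter=8.120

Straddling triangles (8 of 12):
  (v4,v1,v0) [+--] → (-1.2922, -0.76, 0.92456)–(-1.2922, -0.76, -1.27)  len=2.1946
  (v2,v4,v0) [-+-] → (-1.2922, 0.55328, -1.27)–(-1.2922, -0.76, -1.27)  len=1.3133
  (v1,v7,v3) [-+-] → (-1.2922, -0.55328, 1.27)–(-1.2922, 0.76, 1.27)  len=1.3133
  (v5,v1,v4) [+-+] → (-1.2922, -0.76, 1.27)–(-1.2922, -0.76, 0.92456)  len=0.3454
  (v5,v7,v1) [++-] → (-1.2922, -0.55328, 1.27)–(-1.2922, -0.76, 1.27)  len=0.2067
  (v3,v7,v2) [-+-] → (-1.2922, 0.76, 1.27)–(-1.2922, 0.76, -0.92456)  len=2.1946
  (v6,v4,v2) [++-] → (-1.2922, 0.55328, -1.27)–(-1.2922, 0.76, -1.27)  len=0.2067
  (v2,v7,v6) [-++] → (-1.2922, 0.76, -0.92456)–(-1.2922, 0.76, -1.27)  len=0.3454

Chained into 1 loop(s):
  loop 1: 8 segments, perimeter = 8.1200
Total perimeter = 8.120


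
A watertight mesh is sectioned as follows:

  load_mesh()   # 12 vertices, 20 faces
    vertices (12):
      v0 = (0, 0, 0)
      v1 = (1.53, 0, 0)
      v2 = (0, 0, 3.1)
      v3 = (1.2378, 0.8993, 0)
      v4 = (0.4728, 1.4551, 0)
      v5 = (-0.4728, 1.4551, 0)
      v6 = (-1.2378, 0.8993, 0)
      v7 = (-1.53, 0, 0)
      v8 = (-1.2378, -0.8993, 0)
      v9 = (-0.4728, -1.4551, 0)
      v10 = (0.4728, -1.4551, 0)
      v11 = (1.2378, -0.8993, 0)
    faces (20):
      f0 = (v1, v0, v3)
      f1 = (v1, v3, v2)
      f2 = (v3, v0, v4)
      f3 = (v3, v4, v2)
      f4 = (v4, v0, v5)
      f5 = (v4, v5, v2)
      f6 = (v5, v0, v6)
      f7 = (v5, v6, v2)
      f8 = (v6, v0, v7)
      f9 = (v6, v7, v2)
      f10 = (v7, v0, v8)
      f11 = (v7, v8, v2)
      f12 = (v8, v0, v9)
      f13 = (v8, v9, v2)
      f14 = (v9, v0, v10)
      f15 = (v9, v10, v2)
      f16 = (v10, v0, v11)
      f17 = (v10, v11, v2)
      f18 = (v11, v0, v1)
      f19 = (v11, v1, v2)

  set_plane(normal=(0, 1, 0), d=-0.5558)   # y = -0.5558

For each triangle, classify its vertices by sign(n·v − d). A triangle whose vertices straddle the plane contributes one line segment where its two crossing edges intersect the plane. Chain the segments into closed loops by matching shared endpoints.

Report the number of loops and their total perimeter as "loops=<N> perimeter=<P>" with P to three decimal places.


loops=1 perimeter=7.574

Straddling triangles (10 of 20):
  (v7,v0,v8) [++-] → (-0.765005, -0.5558, 0)–(-1.34941, -0.5558, 0)  len=0.5844
  (v7,v8,v2) [+-+] → (-1.34941, -0.5558, 0)–(-0.765005, -0.5558, 1.18409)  len=1.3205
  (v8,v0,v9) [-+-] → (-0.765005, -0.5558, 0)–(-0.180594, -0.5558, 0)  len=0.5844
  (v8,v9,v2) [--+] → (-0.180594, -0.5558, 1.9159)–(-0.765005, -0.5558, 1.18409)  len=0.9365
  (v9,v0,v10) [-+-] → (-0.180594, -0.5558, 0)–(0.180594, -0.5558, 0)  len=0.3612
  (v9,v10,v2) [--+] → (0.180594, -0.5558, 1.9159)–(-0.180594, -0.5558, 1.9159)  len=0.3612
  (v10,v0,v11) [-+-] → (0.180594, -0.5558, 0)–(0.765005, -0.5558, 0)  len=0.5844
  (v10,v11,v2) [--+] → (0.765005, -0.5558, 1.18409)–(0.180594, -0.5558, 1.9159)  len=0.9365
  (v11,v0,v1) [-++] → (0.765005, -0.5558, 0)–(1.34941, -0.5558, 0)  len=0.5844
  (v11,v1,v2) [-++] → (1.34941, -0.5558, 0)–(0.765005, -0.5558, 1.18409)  len=1.3205

Chained into 1 loop(s):
  loop 1: 10 segments, perimeter = 7.5740
Total perimeter = 7.574


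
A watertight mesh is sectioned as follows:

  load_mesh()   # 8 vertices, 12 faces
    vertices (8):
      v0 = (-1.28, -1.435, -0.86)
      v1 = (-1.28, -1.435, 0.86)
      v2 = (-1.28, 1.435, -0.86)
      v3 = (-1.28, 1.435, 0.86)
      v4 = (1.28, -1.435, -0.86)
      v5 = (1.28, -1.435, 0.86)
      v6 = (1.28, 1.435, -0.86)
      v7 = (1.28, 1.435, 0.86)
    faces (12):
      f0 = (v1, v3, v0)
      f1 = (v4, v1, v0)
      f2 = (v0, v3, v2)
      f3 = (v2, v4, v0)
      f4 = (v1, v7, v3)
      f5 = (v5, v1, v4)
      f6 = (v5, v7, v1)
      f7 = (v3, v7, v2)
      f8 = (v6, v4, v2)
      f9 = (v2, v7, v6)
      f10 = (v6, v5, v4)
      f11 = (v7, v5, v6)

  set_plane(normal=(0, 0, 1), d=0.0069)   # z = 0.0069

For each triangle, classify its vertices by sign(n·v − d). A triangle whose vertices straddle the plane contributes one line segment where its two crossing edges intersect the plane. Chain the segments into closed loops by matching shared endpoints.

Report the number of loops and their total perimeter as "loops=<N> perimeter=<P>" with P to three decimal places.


loops=1 perimeter=10.860

Straddling triangles (8 of 12):
  (v1,v3,v0) [++-] → (-1.28, 0.0115134, 0.0069)–(-1.28, -1.435, 0.0069)  len=1.4465
  (v4,v1,v0) [-+-] → (-0.0102698, -1.435, 0.0069)–(-1.28, -1.435, 0.0069)  len=1.2697
  (v0,v3,v2) [-+-] → (-1.28, 0.0115134, 0.0069)–(-1.28, 1.435, 0.0069)  len=1.4235
  (v5,v1,v4) [++-] → (-0.0102698, -1.435, 0.0069)–(1.28, -1.435, 0.0069)  len=1.2903
  (v3,v7,v2) [++-] → (0.0102698, 1.435, 0.0069)–(-1.28, 1.435, 0.0069)  len=1.2903
  (v2,v7,v6) [-+-] → (0.0102698, 1.435, 0.0069)–(1.28, 1.435, 0.0069)  len=1.2697
  (v6,v5,v4) [-+-] → (1.28, -0.0115134, 0.0069)–(1.28, -1.435, 0.0069)  len=1.4235
  (v7,v5,v6) [++-] → (1.28, -0.0115134, 0.0069)–(1.28, 1.435, 0.0069)  len=1.4465

Chained into 1 loop(s):
  loop 1: 8 segments, perimeter = 10.8600
Total perimeter = 10.860


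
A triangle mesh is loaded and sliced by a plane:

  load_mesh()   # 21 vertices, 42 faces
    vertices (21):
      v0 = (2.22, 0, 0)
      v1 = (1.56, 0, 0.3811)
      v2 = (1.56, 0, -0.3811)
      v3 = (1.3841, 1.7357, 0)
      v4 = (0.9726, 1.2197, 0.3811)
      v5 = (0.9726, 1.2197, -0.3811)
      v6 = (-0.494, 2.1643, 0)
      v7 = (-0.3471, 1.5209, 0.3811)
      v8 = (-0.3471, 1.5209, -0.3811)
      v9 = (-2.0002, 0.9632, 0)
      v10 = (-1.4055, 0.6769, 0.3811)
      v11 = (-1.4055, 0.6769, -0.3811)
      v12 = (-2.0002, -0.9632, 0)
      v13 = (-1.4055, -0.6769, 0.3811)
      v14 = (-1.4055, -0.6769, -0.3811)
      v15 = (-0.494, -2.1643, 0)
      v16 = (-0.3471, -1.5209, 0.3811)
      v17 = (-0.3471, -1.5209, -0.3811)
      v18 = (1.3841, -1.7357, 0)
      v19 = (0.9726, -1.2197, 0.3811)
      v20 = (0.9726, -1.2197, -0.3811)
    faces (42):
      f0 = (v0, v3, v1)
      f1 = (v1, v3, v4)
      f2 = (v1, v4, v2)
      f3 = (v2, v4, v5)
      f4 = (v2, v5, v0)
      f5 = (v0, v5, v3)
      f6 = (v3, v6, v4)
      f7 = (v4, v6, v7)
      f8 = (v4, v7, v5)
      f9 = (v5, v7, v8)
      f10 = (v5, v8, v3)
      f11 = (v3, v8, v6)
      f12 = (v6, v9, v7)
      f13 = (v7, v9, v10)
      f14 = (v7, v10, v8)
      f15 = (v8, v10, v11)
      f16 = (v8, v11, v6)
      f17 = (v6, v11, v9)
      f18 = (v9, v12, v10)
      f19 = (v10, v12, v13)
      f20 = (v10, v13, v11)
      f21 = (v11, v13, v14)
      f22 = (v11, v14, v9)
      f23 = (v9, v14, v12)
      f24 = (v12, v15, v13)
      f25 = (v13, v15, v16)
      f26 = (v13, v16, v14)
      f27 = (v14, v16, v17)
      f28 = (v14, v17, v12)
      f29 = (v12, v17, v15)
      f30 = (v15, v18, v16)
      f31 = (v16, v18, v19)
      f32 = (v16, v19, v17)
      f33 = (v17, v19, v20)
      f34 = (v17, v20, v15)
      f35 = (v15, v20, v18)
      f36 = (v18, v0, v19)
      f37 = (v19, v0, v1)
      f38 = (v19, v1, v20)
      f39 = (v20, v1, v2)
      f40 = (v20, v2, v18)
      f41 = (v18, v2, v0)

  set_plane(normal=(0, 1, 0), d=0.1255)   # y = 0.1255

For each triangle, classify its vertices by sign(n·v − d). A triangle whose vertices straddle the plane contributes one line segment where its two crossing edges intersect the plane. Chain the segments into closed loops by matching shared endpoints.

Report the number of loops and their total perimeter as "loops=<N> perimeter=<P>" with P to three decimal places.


loops=2 perimeter=4.461

Straddling triangles (12 of 42):
  (v0,v3,v1) [-+-] → (2.15956, 0.1255, 0)–(1.54728, 0.1255, 0.353545)  len=0.7070
  (v1,v3,v4) [-++] → (1.54728, 0.1255, 0.353545)–(1.49956, 0.1255, 0.3811)  len=0.0551
  (v1,v4,v2) [-+-] → (1.49956, 0.1255, 0.3811)–(1.49956, 0.1255, -0.302674)  len=0.6838
  (v2,v4,v5) [-++] → (1.49956, 0.1255, -0.302674)–(1.49956, 0.1255, -0.3811)  len=0.0784
  (v2,v5,v0) [-+-] → (1.49956, 0.1255, -0.3811)–(2.09165, 0.1255, -0.039213)  len=0.6837
  (v0,v5,v3) [-++] → (2.09165, 0.1255, -0.039213)–(2.15956, 0.1255, 0)  len=0.0784
  (v9,v12,v10) [+-+] → (-2.0002, 0.1255, 0)–(-1.60544, 0.1255, 0.252975)  len=0.4689
  (v10,v12,v13) [+--] → (-1.60544, 0.1255, 0.252975)–(-1.4055, 0.1255, 0.3811)  len=0.2375
  (v10,v13,v11) [+-+] → (-1.4055, 0.1255, 0.3811)–(-1.4055, 0.1255, -0.0706575)  len=0.4518
  (v11,v13,v14) [+--] → (-1.4055, 0.1255, -0.0706575)–(-1.4055, 0.1255, -0.3811)  len=0.3104
  (v11,v14,v9) [+-+] → (-1.4055, 0.1255, -0.3811)–(-1.69645, 0.1255, -0.194651)  len=0.3456
  (v9,v14,v12) [+--] → (-1.69645, 0.1255, -0.194651)–(-2.0002, 0.1255, 0)  len=0.3608

Chained into 2 loop(s):
  loop 1: 6 segments, perimeter = 2.2865
  loop 2: 6 segments, perimeter = 2.1749
Total perimeter = 4.461


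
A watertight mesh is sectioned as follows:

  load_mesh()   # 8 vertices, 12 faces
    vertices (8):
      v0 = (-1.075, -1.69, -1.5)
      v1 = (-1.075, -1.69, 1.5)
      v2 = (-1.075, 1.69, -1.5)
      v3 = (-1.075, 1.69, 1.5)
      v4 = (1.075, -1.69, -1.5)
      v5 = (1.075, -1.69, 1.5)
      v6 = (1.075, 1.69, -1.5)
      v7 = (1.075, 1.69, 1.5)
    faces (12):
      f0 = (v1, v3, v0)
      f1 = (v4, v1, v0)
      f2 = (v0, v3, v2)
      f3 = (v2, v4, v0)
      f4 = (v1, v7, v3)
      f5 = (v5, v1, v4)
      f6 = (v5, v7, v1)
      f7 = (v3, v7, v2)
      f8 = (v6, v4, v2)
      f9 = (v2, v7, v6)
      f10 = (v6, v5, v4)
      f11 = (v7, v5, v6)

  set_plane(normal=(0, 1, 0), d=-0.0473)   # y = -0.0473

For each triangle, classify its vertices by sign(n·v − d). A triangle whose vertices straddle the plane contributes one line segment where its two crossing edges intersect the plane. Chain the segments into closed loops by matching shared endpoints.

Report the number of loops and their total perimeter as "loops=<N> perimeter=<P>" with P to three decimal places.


loops=1 perimeter=10.300

Straddling triangles (8 of 12):
  (v1,v3,v0) [-+-] → (-1.075, -0.0473, 1.5)–(-1.075, -0.0473, -0.0419822)  len=1.5420
  (v0,v3,v2) [-++] → (-1.075, -0.0473, -0.0419822)–(-1.075, -0.0473, -1.5)  len=1.4580
  (v2,v4,v0) [+--] → (0.0300873, -0.0473, -1.5)–(-1.075, -0.0473, -1.5)  len=1.1051
  (v1,v7,v3) [-++] → (-0.0300873, -0.0473, 1.5)–(-1.075, -0.0473, 1.5)  len=1.0449
  (v5,v7,v1) [-+-] → (1.075, -0.0473, 1.5)–(-0.0300873, -0.0473, 1.5)  len=1.1051
  (v6,v4,v2) [+-+] → (1.075, -0.0473, -1.5)–(0.0300873, -0.0473, -1.5)  len=1.0449
  (v6,v5,v4) [+--] → (1.075, -0.0473, 0.0419822)–(1.075, -0.0473, -1.5)  len=1.5420
  (v7,v5,v6) [+-+] → (1.075, -0.0473, 1.5)–(1.075, -0.0473, 0.0419822)  len=1.4580

Chained into 1 loop(s):
  loop 1: 8 segments, perimeter = 10.3000
Total perimeter = 10.300


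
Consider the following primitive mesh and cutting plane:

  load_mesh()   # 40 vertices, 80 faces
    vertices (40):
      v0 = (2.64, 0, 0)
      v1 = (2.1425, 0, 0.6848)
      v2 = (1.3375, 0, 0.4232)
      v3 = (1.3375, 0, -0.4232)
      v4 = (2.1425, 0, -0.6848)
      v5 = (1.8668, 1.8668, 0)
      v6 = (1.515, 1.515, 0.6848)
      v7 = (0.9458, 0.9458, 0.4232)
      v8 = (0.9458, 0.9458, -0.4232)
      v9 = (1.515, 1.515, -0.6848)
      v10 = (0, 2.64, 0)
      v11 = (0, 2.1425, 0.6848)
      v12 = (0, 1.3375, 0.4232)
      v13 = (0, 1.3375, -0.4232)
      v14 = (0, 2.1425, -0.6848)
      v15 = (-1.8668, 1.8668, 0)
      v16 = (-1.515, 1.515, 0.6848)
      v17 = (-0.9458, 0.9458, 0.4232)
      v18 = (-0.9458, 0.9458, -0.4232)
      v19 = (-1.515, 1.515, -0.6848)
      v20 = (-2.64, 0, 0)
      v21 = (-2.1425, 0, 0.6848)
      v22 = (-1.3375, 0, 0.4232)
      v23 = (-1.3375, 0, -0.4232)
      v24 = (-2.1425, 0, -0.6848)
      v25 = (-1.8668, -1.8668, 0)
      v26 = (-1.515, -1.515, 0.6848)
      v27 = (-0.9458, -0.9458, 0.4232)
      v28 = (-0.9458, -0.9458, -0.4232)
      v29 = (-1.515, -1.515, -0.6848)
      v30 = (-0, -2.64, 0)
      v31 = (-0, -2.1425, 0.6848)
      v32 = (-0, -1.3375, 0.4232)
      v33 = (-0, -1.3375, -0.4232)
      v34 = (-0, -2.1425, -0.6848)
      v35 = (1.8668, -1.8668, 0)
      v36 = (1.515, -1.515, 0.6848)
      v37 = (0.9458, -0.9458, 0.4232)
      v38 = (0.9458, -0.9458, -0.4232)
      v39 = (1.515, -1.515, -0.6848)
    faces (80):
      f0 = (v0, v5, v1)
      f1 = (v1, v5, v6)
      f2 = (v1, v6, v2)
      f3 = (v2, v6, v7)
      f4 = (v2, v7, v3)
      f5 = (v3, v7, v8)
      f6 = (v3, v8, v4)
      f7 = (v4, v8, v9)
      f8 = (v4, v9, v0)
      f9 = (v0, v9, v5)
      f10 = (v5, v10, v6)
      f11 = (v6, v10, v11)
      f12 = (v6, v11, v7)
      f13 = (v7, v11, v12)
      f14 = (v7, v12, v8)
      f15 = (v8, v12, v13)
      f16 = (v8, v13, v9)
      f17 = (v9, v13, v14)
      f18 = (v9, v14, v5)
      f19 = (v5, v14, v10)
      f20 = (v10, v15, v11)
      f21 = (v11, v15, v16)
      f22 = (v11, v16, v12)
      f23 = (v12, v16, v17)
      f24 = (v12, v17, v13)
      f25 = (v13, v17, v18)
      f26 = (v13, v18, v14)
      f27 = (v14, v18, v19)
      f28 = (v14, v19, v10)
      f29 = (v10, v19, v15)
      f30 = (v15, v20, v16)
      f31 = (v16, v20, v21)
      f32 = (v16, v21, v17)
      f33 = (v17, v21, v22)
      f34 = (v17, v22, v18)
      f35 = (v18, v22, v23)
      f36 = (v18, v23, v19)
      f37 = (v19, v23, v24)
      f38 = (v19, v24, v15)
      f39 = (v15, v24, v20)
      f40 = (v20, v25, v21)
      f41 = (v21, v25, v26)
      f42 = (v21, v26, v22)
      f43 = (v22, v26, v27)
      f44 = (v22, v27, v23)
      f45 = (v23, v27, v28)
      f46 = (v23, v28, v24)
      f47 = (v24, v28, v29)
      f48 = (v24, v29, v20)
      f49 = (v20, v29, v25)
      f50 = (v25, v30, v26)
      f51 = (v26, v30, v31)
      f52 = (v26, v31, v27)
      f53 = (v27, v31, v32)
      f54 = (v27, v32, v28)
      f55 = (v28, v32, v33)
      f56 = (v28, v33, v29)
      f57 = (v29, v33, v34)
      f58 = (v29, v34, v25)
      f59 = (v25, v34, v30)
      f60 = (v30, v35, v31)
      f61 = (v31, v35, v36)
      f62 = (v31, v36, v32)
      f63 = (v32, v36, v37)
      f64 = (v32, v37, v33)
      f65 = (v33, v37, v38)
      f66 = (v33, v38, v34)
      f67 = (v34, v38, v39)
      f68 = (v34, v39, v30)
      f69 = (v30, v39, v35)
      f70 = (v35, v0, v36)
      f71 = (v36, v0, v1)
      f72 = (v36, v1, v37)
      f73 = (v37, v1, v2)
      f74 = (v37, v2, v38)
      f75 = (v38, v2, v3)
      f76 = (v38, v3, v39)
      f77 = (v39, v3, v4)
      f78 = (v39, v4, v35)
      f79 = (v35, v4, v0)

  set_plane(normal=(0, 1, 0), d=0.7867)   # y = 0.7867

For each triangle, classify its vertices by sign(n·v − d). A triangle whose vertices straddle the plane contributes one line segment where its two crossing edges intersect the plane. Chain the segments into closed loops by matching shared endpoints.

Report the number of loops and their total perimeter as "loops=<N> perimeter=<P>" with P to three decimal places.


loops=2 perimeter=8.464

Straddling triangles (20 of 80):
  (v0,v5,v1) [-+-] → (2.31416, 0.7867, 0)–(2.02632, 0.7867, 0.396214)  len=0.4897
  (v1,v5,v6) [-++] → (2.02632, 0.7867, 0.396214)–(1.81666, 0.7867, 0.6848)  len=0.3567
  (v1,v6,v2) [-+-] → (1.81666, 0.7867, 0.6848)–(1.42967, 0.7867, 0.559042)  len=0.4069
  (v2,v6,v7) [-++] → (1.42967, 0.7867, 0.559042)–(1.01169, 0.7867, 0.4232)  len=0.4395
  (v2,v7,v3) [-+-] → (1.01169, 0.7867, 0.4232)–(1.01169, 0.7867, 0.280821)  len=0.1424
  (v3,v7,v8) [-++] → (1.01169, 0.7867, 0.280821)–(1.01169, 0.7867, -0.4232)  len=0.7040
  (v3,v8,v4) [-+-] → (1.01169, 0.7867, -0.4232)–(1.14711, 0.7867, -0.467206)  len=0.1424
  (v4,v8,v9) [-++] → (1.14711, 0.7867, -0.467206)–(1.81666, 0.7867, -0.6848)  len=0.7040
  (v4,v9,v0) [-+-] → (1.81666, 0.7867, -0.6848)–(2.05582, 0.7867, -0.355599)  len=0.4069
  (v0,v9,v5) [-++] → (2.05582, 0.7867, -0.355599)–(2.31416, 0.7867, 0)  len=0.4395
  (v15,v20,v16) [+-+] → (-2.31416, 0.7867, 0)–(-2.05582, 0.7867, 0.355599)  len=0.4395
  (v16,v20,v21) [+--] → (-2.05582, 0.7867, 0.355599)–(-1.81666, 0.7867, 0.6848)  len=0.4069
  (v16,v21,v17) [+-+] → (-1.81666, 0.7867, 0.6848)–(-1.14711, 0.7867, 0.467206)  len=0.7040
  (v17,v21,v22) [+--] → (-1.14711, 0.7867, 0.467206)–(-1.01169, 0.7867, 0.4232)  len=0.1424
  (v17,v22,v18) [+-+] → (-1.01169, 0.7867, 0.4232)–(-1.01169, 0.7867, -0.280821)  len=0.7040
  (v18,v22,v23) [+--] → (-1.01169, 0.7867, -0.280821)–(-1.01169, 0.7867, -0.4232)  len=0.1424
  (v18,v23,v19) [+-+] → (-1.01169, 0.7867, -0.4232)–(-1.42967, 0.7867, -0.559042)  len=0.4395
  (v19,v23,v24) [+--] → (-1.42967, 0.7867, -0.559042)–(-1.81666, 0.7867, -0.6848)  len=0.4069
  (v19,v24,v15) [+-+] → (-1.81666, 0.7867, -0.6848)–(-2.02632, 0.7867, -0.396214)  len=0.3567
  (v15,v24,v20) [+--] → (-2.02632, 0.7867, -0.396214)–(-2.31416, 0.7867, 0)  len=0.4897

Chained into 2 loop(s):
  loop 1: 10 segments, perimeter = 4.2321
  loop 2: 10 segments, perimeter = 4.2321
Total perimeter = 8.464


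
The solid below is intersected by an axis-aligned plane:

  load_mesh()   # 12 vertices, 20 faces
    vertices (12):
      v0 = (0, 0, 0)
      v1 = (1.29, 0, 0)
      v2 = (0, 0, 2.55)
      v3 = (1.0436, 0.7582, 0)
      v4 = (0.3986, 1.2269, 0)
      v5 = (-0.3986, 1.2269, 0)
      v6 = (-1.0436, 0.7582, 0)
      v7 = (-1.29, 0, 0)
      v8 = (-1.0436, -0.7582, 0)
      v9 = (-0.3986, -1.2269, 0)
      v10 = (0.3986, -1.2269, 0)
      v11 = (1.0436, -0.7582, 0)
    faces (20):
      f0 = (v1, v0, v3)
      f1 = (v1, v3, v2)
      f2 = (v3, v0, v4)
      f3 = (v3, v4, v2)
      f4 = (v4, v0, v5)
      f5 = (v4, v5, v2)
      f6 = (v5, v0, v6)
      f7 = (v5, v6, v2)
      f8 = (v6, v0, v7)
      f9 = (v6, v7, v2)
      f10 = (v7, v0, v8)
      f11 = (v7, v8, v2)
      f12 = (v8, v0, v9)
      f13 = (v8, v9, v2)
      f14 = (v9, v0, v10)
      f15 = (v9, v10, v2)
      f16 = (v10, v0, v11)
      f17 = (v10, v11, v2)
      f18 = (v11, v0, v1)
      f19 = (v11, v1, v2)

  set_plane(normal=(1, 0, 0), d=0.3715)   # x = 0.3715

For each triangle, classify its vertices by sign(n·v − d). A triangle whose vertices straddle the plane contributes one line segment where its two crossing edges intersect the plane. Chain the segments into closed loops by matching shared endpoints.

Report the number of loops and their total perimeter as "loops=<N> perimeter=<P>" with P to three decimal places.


Straddling triangles (12 of 20):
  (v1,v0,v3) [+-+] → (0.3715, 0, 0)–(0.3715, 0.269904, 0)  len=0.2699
  (v1,v3,v2) [++-] → (0.3715, 0.269904, 1.64225)–(0.3715, 0, 1.81564)  len=0.3208
  (v3,v0,v4) [+-+] → (0.3715, 0.269904, 0)–(0.3715, 1.14349, 0)  len=0.8736
  (v3,v4,v2) [++-] → (0.3715, 1.14349, 0.173369)–(0.3715, 0.269904, 1.64225)  len=1.7090
  (v4,v0,v5) [+--] → (0.3715, 1.14349, 0)–(0.3715, 1.2269, 0)  len=0.0834
  (v4,v5,v2) [+--] → (0.3715, 1.2269, 0)–(0.3715, 1.14349, 0.173369)  len=0.1924
  (v9,v0,v10) [--+] → (0.3715, -1.14349, 0)–(0.3715, -1.2269, 0)  len=0.0834
  (v9,v10,v2) [-+-] → (0.3715, -1.2269, 0)–(0.3715, -1.14349, 0.173369)  len=0.1924
  (v10,v0,v11) [+-+] → (0.3715, -1.14349, 0)–(0.3715, -0.269904, 0)  len=0.8736
  (v10,v11,v2) [++-] → (0.3715, -0.269904, 1.64225)–(0.3715, -1.14349, 0.173369)  len=1.7090
  (v11,v0,v1) [+-+] → (0.3715, -0.269904, 0)–(0.3715, 0, 0)  len=0.2699
  (v11,v1,v2) [++-] → (0.3715, 0, 1.81564)–(0.3715, -0.269904, 1.64225)  len=0.3208

Chained into 1 loop(s):
  loop 1: 12 segments, perimeter = 6.8982
Total perimeter = 6.898

loops=1 perimeter=6.898


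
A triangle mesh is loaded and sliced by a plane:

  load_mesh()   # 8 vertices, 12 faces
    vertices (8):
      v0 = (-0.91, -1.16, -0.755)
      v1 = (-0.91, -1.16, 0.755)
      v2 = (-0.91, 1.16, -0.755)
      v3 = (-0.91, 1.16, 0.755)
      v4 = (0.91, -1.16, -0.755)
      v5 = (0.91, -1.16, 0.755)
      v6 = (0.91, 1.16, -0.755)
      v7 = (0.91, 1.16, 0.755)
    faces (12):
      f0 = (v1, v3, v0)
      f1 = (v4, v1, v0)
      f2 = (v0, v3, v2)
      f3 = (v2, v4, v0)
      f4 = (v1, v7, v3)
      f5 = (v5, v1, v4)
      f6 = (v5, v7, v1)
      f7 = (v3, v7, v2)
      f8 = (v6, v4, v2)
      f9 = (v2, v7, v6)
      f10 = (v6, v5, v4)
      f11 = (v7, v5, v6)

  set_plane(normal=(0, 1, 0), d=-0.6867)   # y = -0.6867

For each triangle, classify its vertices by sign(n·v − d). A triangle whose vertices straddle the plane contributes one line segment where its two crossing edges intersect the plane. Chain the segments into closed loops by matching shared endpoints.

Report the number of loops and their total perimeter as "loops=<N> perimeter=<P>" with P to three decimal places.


Straddling triangles (8 of 12):
  (v1,v3,v0) [-+-] → (-0.91, -0.6867, 0.755)–(-0.91, -0.6867, -0.446947)  len=1.2019
  (v0,v3,v2) [-++] → (-0.91, -0.6867, -0.446947)–(-0.91, -0.6867, -0.755)  len=0.3081
  (v2,v4,v0) [+--] → (0.538704, -0.6867, -0.755)–(-0.91, -0.6867, -0.755)  len=1.4487
  (v1,v7,v3) [-++] → (-0.538704, -0.6867, 0.755)–(-0.91, -0.6867, 0.755)  len=0.3713
  (v5,v7,v1) [-+-] → (0.91, -0.6867, 0.755)–(-0.538704, -0.6867, 0.755)  len=1.4487
  (v6,v4,v2) [+-+] → (0.91, -0.6867, -0.755)–(0.538704, -0.6867, -0.755)  len=0.3713
  (v6,v5,v4) [+--] → (0.91, -0.6867, 0.446947)–(0.91, -0.6867, -0.755)  len=1.2019
  (v7,v5,v6) [+-+] → (0.91, -0.6867, 0.755)–(0.91, -0.6867, 0.446947)  len=0.3081

Chained into 1 loop(s):
  loop 1: 8 segments, perimeter = 6.6600
Total perimeter = 6.660

loops=1 perimeter=6.660


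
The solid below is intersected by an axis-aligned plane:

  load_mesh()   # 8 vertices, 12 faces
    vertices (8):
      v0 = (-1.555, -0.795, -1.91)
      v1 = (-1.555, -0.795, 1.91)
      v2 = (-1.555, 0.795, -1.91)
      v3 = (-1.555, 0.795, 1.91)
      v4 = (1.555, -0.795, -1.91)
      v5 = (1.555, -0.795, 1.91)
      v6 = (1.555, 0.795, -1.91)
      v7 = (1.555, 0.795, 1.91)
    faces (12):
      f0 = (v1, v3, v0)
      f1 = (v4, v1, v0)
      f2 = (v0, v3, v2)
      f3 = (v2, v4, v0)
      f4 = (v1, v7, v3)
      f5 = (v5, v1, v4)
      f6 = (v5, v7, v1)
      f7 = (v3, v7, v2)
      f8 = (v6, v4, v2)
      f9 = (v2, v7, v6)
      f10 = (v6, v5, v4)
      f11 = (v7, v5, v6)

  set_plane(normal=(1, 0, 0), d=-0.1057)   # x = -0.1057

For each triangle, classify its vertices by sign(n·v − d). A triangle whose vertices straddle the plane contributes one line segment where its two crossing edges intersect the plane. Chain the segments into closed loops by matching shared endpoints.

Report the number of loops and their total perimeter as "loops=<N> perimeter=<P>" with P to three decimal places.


Straddling triangles (8 of 12):
  (v4,v1,v0) [+--] → (-0.1057, -0.795, 0.129831)–(-0.1057, -0.795, -1.91)  len=2.0398
  (v2,v4,v0) [-+-] → (-0.1057, 0.0540395, -1.91)–(-0.1057, -0.795, -1.91)  len=0.8490
  (v1,v7,v3) [-+-] → (-0.1057, -0.0540395, 1.91)–(-0.1057, 0.795, 1.91)  len=0.8490
  (v5,v1,v4) [+-+] → (-0.1057, -0.795, 1.91)–(-0.1057, -0.795, 0.129831)  len=1.7802
  (v5,v7,v1) [++-] → (-0.1057, -0.0540395, 1.91)–(-0.1057, -0.795, 1.91)  len=0.7410
  (v3,v7,v2) [-+-] → (-0.1057, 0.795, 1.91)–(-0.1057, 0.795, -0.129831)  len=2.0398
  (v6,v4,v2) [++-] → (-0.1057, 0.0540395, -1.91)–(-0.1057, 0.795, -1.91)  len=0.7410
  (v2,v7,v6) [-++] → (-0.1057, 0.795, -0.129831)–(-0.1057, 0.795, -1.91)  len=1.7802

Chained into 1 loop(s):
  loop 1: 8 segments, perimeter = 10.8200
Total perimeter = 10.820

loops=1 perimeter=10.820


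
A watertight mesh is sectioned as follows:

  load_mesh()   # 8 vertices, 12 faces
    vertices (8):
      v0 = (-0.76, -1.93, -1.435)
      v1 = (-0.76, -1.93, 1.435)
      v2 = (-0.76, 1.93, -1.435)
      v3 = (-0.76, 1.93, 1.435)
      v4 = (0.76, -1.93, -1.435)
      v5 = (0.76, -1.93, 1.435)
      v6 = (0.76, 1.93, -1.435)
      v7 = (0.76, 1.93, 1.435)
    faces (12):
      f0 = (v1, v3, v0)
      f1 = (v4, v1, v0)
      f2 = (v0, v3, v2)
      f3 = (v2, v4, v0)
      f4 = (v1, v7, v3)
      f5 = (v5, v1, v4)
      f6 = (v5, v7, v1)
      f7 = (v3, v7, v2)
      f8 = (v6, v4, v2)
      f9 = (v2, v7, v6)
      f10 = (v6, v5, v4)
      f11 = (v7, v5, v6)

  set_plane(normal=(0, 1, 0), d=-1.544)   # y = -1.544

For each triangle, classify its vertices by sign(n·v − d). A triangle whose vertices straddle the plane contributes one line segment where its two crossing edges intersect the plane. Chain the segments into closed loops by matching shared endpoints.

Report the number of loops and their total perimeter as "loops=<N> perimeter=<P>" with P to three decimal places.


loops=1 perimeter=8.780

Straddling triangles (8 of 12):
  (v1,v3,v0) [-+-] → (-0.76, -1.544, 1.435)–(-0.76, -1.544, -1.148)  len=2.5830
  (v0,v3,v2) [-++] → (-0.76, -1.544, -1.148)–(-0.76, -1.544, -1.435)  len=0.2870
  (v2,v4,v0) [+--] → (0.608, -1.544, -1.435)–(-0.76, -1.544, -1.435)  len=1.3680
  (v1,v7,v3) [-++] → (-0.608, -1.544, 1.435)–(-0.76, -1.544, 1.435)  len=0.1520
  (v5,v7,v1) [-+-] → (0.76, -1.544, 1.435)–(-0.608, -1.544, 1.435)  len=1.3680
  (v6,v4,v2) [+-+] → (0.76, -1.544, -1.435)–(0.608, -1.544, -1.435)  len=0.1520
  (v6,v5,v4) [+--] → (0.76, -1.544, 1.148)–(0.76, -1.544, -1.435)  len=2.5830
  (v7,v5,v6) [+-+] → (0.76, -1.544, 1.435)–(0.76, -1.544, 1.148)  len=0.2870

Chained into 1 loop(s):
  loop 1: 8 segments, perimeter = 8.7800
Total perimeter = 8.780


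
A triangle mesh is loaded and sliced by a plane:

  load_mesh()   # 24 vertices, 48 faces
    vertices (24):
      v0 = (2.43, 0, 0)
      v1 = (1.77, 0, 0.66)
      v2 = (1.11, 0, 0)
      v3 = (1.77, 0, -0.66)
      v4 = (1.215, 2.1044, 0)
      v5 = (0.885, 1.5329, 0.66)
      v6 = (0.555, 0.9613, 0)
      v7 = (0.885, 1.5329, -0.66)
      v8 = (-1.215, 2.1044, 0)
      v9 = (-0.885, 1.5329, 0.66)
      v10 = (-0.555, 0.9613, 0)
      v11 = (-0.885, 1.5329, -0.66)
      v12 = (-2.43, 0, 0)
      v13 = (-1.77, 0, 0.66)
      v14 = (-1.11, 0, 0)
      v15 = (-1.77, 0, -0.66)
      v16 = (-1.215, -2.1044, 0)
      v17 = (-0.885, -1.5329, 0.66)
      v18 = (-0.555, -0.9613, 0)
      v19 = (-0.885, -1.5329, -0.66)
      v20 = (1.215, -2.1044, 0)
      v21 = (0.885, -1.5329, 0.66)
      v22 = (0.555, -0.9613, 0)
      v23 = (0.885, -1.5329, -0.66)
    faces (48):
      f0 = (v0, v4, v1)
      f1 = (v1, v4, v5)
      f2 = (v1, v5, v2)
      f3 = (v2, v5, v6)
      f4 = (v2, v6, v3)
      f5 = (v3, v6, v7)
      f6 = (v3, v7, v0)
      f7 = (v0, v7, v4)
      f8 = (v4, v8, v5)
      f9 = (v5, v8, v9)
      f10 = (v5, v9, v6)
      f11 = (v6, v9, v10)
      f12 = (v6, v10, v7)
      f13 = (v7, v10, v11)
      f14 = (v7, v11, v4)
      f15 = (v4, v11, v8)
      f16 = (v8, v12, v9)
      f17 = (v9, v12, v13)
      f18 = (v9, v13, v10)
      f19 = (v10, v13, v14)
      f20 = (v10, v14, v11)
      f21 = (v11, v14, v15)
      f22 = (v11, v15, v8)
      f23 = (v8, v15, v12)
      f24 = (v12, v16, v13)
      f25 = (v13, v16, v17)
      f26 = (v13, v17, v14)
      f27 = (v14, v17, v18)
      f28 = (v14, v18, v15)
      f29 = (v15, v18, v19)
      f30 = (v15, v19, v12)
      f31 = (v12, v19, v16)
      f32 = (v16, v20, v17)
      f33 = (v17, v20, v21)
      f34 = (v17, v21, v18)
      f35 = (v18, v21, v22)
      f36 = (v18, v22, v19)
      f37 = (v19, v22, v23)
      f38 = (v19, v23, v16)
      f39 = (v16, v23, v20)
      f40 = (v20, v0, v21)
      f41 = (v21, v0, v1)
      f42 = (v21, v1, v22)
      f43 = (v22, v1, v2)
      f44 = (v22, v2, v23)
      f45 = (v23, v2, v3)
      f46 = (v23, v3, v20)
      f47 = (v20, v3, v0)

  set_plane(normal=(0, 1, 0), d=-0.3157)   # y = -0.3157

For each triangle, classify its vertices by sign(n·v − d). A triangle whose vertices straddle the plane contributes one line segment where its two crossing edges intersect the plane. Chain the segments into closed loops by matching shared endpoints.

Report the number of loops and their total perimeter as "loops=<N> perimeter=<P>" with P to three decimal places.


Straddling triangles (16 of 48):
  (v12,v16,v13) [+-+] → (-2.24773, -0.3157, 0)–(-1.68674, -0.3157, 0.560987)  len=0.7934
  (v13,v16,v17) [+--] → (-1.68674, -0.3157, 0.560987)–(-1.58773, -0.3157, 0.66)  len=0.1400
  (v13,v17,v14) [+-+] → (-1.58773, -0.3157, 0.66)–(-1.06366, -0.3157, 0.135927)  len=0.7412
  (v14,v17,v18) [+--] → (-1.06366, -0.3157, 0.135927)–(-0.927733, -0.3157, 0)  len=0.1922
  (v14,v18,v15) [+-+] → (-0.927733, -0.3157, 0)–(-1.37098, -0.3157, -0.44325)  len=0.6268
  (v15,v18,v19) [+--] → (-1.37098, -0.3157, -0.44325)–(-1.58773, -0.3157, -0.66)  len=0.3065
  (v15,v19,v12) [+-+] → (-1.58773, -0.3157, -0.66)–(-2.11181, -0.3157, -0.135927)  len=0.7412
  (v12,v19,v16) [+--] → (-2.11181, -0.3157, -0.135927)–(-2.24773, -0.3157, 0)  len=0.1922
  (v20,v0,v21) [-+-] → (2.24773, -0.3157, 0)–(2.11181, -0.3157, 0.135927)  len=0.1922
  (v21,v0,v1) [-++] → (2.11181, -0.3157, 0.135927)–(1.58773, -0.3157, 0.66)  len=0.7412
  (v21,v1,v22) [-+-] → (1.58773, -0.3157, 0.66)–(1.37098, -0.3157, 0.44325)  len=0.3065
  (v22,v1,v2) [-++] → (1.37098, -0.3157, 0.44325)–(0.927733, -0.3157, 0)  len=0.6268
  (v22,v2,v23) [-+-] → (0.927733, -0.3157, 0)–(1.06366, -0.3157, -0.135927)  len=0.1922
  (v23,v2,v3) [-++] → (1.06366, -0.3157, -0.135927)–(1.58773, -0.3157, -0.66)  len=0.7412
  (v23,v3,v20) [-+-] → (1.58773, -0.3157, -0.66)–(1.68674, -0.3157, -0.560987)  len=0.1400
  (v20,v3,v0) [-++] → (1.68674, -0.3157, -0.560987)–(2.24773, -0.3157, 0)  len=0.7934

Chained into 2 loop(s):
  loop 1: 8 segments, perimeter = 3.7335
  loop 2: 8 segments, perimeter = 3.7335
Total perimeter = 7.467

loops=2 perimeter=7.467


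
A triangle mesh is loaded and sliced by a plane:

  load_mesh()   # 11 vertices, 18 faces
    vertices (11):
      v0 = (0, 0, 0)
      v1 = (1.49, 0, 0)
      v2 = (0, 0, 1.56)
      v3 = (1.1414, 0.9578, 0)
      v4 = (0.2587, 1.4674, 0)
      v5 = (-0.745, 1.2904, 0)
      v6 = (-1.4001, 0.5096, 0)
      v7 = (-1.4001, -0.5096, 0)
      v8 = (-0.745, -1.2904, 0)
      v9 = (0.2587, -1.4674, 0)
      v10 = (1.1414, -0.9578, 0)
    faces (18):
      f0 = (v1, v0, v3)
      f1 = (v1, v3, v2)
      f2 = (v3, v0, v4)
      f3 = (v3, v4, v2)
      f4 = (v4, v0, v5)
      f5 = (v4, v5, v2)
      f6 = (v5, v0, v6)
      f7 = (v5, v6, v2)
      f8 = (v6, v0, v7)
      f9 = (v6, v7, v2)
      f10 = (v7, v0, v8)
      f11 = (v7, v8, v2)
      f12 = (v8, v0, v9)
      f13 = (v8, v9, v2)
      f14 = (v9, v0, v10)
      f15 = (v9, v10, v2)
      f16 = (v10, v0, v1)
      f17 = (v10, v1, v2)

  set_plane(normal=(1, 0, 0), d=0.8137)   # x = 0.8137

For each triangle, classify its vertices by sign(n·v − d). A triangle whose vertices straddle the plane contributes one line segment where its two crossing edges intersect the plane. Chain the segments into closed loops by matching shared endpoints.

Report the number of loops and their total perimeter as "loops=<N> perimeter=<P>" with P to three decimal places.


loops=1 perimeter=5.045

Straddling triangles (8 of 18):
  (v1,v0,v3) [+-+] → (0.8137, 0, 0)–(0.8137, 0.682812, 0)  len=0.6828
  (v1,v3,v2) [++-] → (0.8137, 0.682812, 0.447882)–(0.8137, 0, 0.708072)  len=0.7307
  (v3,v0,v4) [+--] → (0.8137, 0.682812, 0)–(0.8137, 1.14699, 0)  len=0.4642
  (v3,v4,v2) [+--] → (0.8137, 1.14699, 0)–(0.8137, 0.682812, 0.447882)  len=0.6450
  (v9,v0,v10) [--+] → (0.8137, -0.682812, 0)–(0.8137, -1.14699, 0)  len=0.4642
  (v9,v10,v2) [-+-] → (0.8137, -1.14699, 0)–(0.8137, -0.682812, 0.447882)  len=0.6450
  (v10,v0,v1) [+-+] → (0.8137, -0.682812, 0)–(0.8137, 0, 0)  len=0.6828
  (v10,v1,v2) [++-] → (0.8137, 0, 0.708072)–(0.8137, -0.682812, 0.447882)  len=0.7307

Chained into 1 loop(s):
  loop 1: 8 segments, perimeter = 5.0454
Total perimeter = 5.045


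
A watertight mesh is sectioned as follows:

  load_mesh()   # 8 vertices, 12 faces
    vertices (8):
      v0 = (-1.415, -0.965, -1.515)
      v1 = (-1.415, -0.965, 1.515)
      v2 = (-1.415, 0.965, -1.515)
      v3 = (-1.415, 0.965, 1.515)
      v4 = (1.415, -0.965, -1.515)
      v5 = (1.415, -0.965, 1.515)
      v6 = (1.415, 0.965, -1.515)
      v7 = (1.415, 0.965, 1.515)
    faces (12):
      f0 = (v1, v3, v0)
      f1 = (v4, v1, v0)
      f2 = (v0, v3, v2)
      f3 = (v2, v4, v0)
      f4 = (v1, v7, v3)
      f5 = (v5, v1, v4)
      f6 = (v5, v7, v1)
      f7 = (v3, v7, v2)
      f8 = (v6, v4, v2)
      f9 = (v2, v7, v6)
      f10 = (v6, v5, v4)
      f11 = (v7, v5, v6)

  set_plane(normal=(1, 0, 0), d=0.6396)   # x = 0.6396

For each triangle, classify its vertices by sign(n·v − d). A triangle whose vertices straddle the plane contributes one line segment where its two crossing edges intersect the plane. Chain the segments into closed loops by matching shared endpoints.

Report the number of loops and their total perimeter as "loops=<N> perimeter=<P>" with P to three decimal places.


loops=1 perimeter=9.920

Straddling triangles (8 of 12):
  (v4,v1,v0) [+--] → (0.6396, -0.965, -0.684801)–(0.6396, -0.965, -1.515)  len=0.8302
  (v2,v4,v0) [-+-] → (0.6396, -0.436194, -1.515)–(0.6396, -0.965, -1.515)  len=0.5288
  (v1,v7,v3) [-+-] → (0.6396, 0.436194, 1.515)–(0.6396, 0.965, 1.515)  len=0.5288
  (v5,v1,v4) [+-+] → (0.6396, -0.965, 1.515)–(0.6396, -0.965, -0.684801)  len=2.1998
  (v5,v7,v1) [++-] → (0.6396, 0.436194, 1.515)–(0.6396, -0.965, 1.515)  len=1.4012
  (v3,v7,v2) [-+-] → (0.6396, 0.965, 1.515)–(0.6396, 0.965, 0.684801)  len=0.8302
  (v6,v4,v2) [++-] → (0.6396, -0.436194, -1.515)–(0.6396, 0.965, -1.515)  len=1.4012
  (v2,v7,v6) [-++] → (0.6396, 0.965, 0.684801)–(0.6396, 0.965, -1.515)  len=2.1998

Chained into 1 loop(s):
  loop 1: 8 segments, perimeter = 9.9200
Total perimeter = 9.920


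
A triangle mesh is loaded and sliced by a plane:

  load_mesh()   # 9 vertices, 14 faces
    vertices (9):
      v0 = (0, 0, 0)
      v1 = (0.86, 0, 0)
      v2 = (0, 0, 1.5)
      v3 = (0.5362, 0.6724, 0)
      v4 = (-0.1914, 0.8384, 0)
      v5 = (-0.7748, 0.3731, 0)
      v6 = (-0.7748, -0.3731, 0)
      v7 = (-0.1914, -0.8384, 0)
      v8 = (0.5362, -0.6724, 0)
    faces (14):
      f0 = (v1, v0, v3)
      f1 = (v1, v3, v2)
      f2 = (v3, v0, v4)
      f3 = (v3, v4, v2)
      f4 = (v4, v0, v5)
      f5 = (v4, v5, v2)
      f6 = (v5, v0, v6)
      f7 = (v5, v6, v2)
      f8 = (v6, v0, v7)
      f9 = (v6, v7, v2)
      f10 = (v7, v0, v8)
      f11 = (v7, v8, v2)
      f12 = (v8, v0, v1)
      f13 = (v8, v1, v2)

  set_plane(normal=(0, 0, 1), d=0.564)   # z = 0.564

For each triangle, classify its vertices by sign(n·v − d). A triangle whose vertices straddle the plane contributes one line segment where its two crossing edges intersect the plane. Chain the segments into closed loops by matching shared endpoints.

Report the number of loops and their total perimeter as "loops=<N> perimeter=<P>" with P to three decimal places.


Straddling triangles (7 of 14):
  (v1,v3,v2) [--+] → (0.334589, 0.419578, 0.564)–(0.53664, 0, 0.564)  len=0.4657
  (v3,v4,v2) [--+] → (-0.119434, 0.523162, 0.564)–(0.334589, 0.419578, 0.564)  len=0.4657
  (v4,v5,v2) [--+] → (-0.483475, 0.232814, 0.564)–(-0.119434, 0.523162, 0.564)  len=0.4656
  (v5,v6,v2) [--+] → (-0.483475, -0.232814, 0.564)–(-0.483475, 0.232814, 0.564)  len=0.4656
  (v6,v7,v2) [--+] → (-0.119434, -0.523162, 0.564)–(-0.483475, -0.232814, 0.564)  len=0.4656
  (v7,v8,v2) [--+] → (0.334589, -0.419578, 0.564)–(-0.119434, -0.523162, 0.564)  len=0.4657
  (v8,v1,v2) [--+] → (0.53664, 0, 0.564)–(0.334589, -0.419578, 0.564)  len=0.4657

Chained into 1 loop(s):
  loop 1: 7 segments, perimeter = 3.2597
Total perimeter = 3.260

loops=1 perimeter=3.260


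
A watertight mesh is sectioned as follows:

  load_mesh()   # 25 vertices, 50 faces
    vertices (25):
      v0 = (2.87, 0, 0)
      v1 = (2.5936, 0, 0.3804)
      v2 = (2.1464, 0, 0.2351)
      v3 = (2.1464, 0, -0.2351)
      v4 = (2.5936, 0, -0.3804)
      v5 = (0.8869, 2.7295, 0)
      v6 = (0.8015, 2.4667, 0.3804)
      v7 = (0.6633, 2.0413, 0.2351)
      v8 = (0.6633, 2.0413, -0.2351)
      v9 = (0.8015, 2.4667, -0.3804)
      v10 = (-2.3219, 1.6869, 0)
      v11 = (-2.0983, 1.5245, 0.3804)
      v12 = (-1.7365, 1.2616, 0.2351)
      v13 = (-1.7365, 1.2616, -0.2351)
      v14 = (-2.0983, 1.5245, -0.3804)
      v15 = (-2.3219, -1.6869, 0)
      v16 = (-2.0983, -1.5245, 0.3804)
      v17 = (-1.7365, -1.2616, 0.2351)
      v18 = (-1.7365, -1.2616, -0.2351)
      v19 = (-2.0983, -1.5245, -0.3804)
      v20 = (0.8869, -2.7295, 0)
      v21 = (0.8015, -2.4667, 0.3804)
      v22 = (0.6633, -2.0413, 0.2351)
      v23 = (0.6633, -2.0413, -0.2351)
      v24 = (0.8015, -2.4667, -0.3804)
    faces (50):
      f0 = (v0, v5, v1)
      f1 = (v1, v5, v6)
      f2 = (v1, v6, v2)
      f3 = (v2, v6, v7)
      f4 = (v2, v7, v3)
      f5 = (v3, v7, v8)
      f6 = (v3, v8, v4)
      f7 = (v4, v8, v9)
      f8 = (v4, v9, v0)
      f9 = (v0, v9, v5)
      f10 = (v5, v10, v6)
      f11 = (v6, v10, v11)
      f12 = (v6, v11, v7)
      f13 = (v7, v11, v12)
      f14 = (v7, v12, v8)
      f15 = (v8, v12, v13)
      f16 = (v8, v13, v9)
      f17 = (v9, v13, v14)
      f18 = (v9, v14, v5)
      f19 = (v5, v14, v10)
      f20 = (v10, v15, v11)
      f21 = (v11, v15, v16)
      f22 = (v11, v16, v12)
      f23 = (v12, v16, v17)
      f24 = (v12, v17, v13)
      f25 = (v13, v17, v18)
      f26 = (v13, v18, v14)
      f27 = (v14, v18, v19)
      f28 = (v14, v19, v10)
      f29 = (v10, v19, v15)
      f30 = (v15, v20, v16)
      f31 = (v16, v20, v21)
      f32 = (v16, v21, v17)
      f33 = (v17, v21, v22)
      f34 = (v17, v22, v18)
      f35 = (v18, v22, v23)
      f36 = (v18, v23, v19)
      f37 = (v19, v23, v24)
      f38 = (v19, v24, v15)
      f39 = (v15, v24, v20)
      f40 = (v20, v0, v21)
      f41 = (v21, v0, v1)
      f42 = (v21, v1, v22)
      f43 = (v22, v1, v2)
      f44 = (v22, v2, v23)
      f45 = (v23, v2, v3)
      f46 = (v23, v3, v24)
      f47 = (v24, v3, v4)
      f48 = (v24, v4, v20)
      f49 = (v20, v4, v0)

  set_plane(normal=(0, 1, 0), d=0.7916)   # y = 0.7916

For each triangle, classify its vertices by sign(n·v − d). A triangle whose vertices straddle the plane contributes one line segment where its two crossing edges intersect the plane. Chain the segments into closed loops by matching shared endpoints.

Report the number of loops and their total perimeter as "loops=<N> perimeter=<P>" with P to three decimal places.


loops=2 perimeter=4.484

Straddling triangles (20 of 50):
  (v0,v5,v1) [-+-] → (2.29487, 0.7916, 0)–(2.09863, 0.7916, 0.270078)  len=0.3338
  (v1,v5,v6) [-++] → (2.09863, 0.7916, 0.270078)–(2.01849, 0.7916, 0.3804)  len=0.1364
  (v1,v6,v2) [-+-] → (2.01849, 0.7916, 0.3804)–(1.7148, 0.7916, 0.281729)  len=0.3193
  (v2,v6,v7) [-++] → (1.7148, 0.7916, 0.281729)–(1.57127, 0.7916, 0.2351)  len=0.1509
  (v2,v7,v3) [-+-] → (1.57127, 0.7916, 0.2351)–(1.57127, 0.7916, -0.0527602)  len=0.2879
  (v3,v7,v8) [-++] → (1.57127, 0.7916, -0.0527602)–(1.57127, 0.7916, -0.2351)  len=0.1823
  (v3,v8,v4) [-+-] → (1.57127, 0.7916, -0.2351)–(1.84504, 0.7916, -0.324054)  len=0.2879
  (v4,v8,v9) [-++] → (1.84504, 0.7916, -0.324054)–(2.01849, 0.7916, -0.3804)  len=0.1824
  (v4,v9,v0) [-+-] → (2.01849, 0.7916, -0.3804)–(2.20619, 0.7916, -0.122076)  len=0.3193
  (v0,v9,v5) [-++] → (2.20619, 0.7916, -0.122076)–(2.29487, 0.7916, 0)  len=0.1509
  (v10,v15,v11) [+-+] → (-2.3219, 0.7916, 0)–(-2.14933, 0.7916, 0.293586)  len=0.3405
  (v11,v15,v16) [+--] → (-2.14933, 0.7916, 0.293586)–(-2.0983, 0.7916, 0.3804)  len=0.1007
  (v11,v16,v12) [+-+] → (-2.0983, 0.7916, 0.3804)–(-1.79753, 0.7916, 0.259611)  len=0.3241
  (v12,v16,v17) [+--] → (-1.79753, 0.7916, 0.259611)–(-1.7365, 0.7916, 0.2351)  len=0.0658
  (v12,v17,v13) [+-+] → (-1.7365, 0.7916, 0.2351)–(-1.7365, 0.7916, -0.147515)  len=0.3826
  (v13,v17,v18) [+--] → (-1.7365, 0.7916, -0.147515)–(-1.7365, 0.7916, -0.2351)  len=0.0876
  (v13,v18,v14) [+-+] → (-1.7365, 0.7916, -0.2351)–(-2.00313, 0.7916, -0.342178)  len=0.2873
  (v14,v18,v19) [+--] → (-2.00313, 0.7916, -0.342178)–(-2.0983, 0.7916, -0.3804)  len=0.1026
  (v14,v19,v10) [+-+] → (-2.0983, 0.7916, -0.3804)–(-2.25956, 0.7916, -0.106051)  len=0.3182
  (v10,v19,v15) [+--] → (-2.25956, 0.7916, -0.106051)–(-2.3219, 0.7916, 0)  len=0.1230

Chained into 2 loop(s):
  loop 1: 10 segments, perimeter = 2.3511
  loop 2: 10 segments, perimeter = 2.1325
Total perimeter = 4.484
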